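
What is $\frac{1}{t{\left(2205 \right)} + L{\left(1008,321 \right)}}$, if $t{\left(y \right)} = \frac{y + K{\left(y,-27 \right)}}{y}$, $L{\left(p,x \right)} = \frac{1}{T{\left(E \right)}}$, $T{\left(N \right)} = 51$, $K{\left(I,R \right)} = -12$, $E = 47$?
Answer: $\frac{4165}{4224} \approx 0.98603$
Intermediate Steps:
$L{\left(p,x \right)} = \frac{1}{51}$
$t{\left(y \right)} = \frac{-12 + y}{y}$ ($t{\left(y \right)} = \frac{y - 12}{y} = \frac{-12 + y}{y}$)
$\frac{1}{t{\left(2205 \right)} + L{\left(1008,321 \right)}} = \frac{1}{\frac{-12 + 2205}{2205} + \frac{1}{51}} = \frac{1}{\frac{1}{2205} \cdot 2193 + \frac{1}{51}} = \frac{1}{\frac{731}{735} + \frac{1}{51}} = \frac{1}{\frac{4224}{4165}} = \frac{4165}{4224}$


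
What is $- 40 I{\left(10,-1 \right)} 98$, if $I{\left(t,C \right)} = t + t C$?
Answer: $0$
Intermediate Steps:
$I{\left(t,C \right)} = t + C t$
$- 40 I{\left(10,-1 \right)} 98 = - 40 \cdot 10 \left(1 - 1\right) 98 = - 40 \cdot 10 \cdot 0 \cdot 98 = \left(-40\right) 0 \cdot 98 = 0 \cdot 98 = 0$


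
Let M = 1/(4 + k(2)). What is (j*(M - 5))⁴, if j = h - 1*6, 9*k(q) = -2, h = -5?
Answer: 9837262146481/1336336 ≈ 7.3614e+6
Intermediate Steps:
k(q) = -2/9 (k(q) = (⅑)*(-2) = -2/9)
M = 9/34 (M = 1/(4 - 2/9) = 1/(34/9) = 9/34 ≈ 0.26471)
j = -11 (j = -5 - 1*6 = -5 - 6 = -11)
(j*(M - 5))⁴ = (-11*(9/34 - 5))⁴ = (-11*(-161/34))⁴ = (1771/34)⁴ = 9837262146481/1336336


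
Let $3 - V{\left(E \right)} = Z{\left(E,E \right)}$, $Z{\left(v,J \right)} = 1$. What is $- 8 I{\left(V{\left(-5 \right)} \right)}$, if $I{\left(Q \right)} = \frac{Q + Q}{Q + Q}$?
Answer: $-8$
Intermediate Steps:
$V{\left(E \right)} = 2$ ($V{\left(E \right)} = 3 - 1 = 2$)
$I{\left(Q \right)} = 1$ ($I{\left(Q \right)} = \frac{2 Q}{2 Q} = 2 Q \frac{1}{2 Q} = 1$)
$- 8 I{\left(V{\left(-5 \right)} \right)} = \left(-8\right) 1 = -8$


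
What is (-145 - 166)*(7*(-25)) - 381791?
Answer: -327366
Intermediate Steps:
(-145 - 166)*(7*(-25)) - 381791 = -311*(-175) - 381791 = 54425 - 381791 = -327366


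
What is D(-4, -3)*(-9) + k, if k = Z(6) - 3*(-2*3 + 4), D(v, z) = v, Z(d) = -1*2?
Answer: 40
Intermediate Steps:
Z(d) = -2
k = 4 (k = -2 - 3*(-2*3 + 4) = -2 - 3*(-6 + 4) = -2 - 3*(-2) = -2 + 6 = 4)
D(-4, -3)*(-9) + k = -4*(-9) + 4 = 36 + 4 = 40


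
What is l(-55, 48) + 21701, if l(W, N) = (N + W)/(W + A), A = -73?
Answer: 2777735/128 ≈ 21701.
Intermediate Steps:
l(W, N) = (N + W)/(-73 + W) (l(W, N) = (N + W)/(W - 73) = (N + W)/(-73 + W))
l(-55, 48) + 21701 = (48 - 55)/(-73 - 55) + 21701 = -7/(-128) + 21701 = -1/128*(-7) + 21701 = 7/128 + 21701 = 2777735/128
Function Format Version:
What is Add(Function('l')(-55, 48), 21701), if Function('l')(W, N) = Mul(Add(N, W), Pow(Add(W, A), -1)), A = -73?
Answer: Rational(2777735, 128) ≈ 21701.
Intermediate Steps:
Function('l')(W, N) = Mul(Pow(Add(-73, W), -1), Add(N, W)) (Function('l')(W, N) = Mul(Add(N, W), Pow(Add(W, -73), -1)) = Mul(Add(N, W), Pow(Add(-73, W), -1)) = Mul(Pow(Add(-73, W), -1), Add(N, W)))
Add(Function('l')(-55, 48), 21701) = Add(Mul(Pow(Add(-73, -55), -1), Add(48, -55)), 21701) = Add(Mul(Pow(-128, -1), -7), 21701) = Add(Mul(Rational(-1, 128), -7), 21701) = Add(Rational(7, 128), 21701) = Rational(2777735, 128)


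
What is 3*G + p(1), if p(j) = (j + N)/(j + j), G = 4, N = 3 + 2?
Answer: 15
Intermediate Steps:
N = 5
p(j) = (5 + j)/(2*j) (p(j) = (j + 5)/(j + j) = (5 + j)/((2*j)) = (5 + j)*(1/(2*j)) = (5 + j)/(2*j))
3*G + p(1) = 3*4 + (½)*(5 + 1)/1 = 12 + (½)*1*6 = 12 + 3 = 15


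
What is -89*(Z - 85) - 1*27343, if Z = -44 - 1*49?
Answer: -11501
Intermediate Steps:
Z = -93 (Z = -44 - 49 = -93)
-89*(Z - 85) - 1*27343 = -89*(-93 - 85) - 1*27343 = -89*(-178) - 27343 = 15842 - 27343 = -11501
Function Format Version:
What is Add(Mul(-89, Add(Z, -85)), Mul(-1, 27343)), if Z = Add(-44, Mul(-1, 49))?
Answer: -11501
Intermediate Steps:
Z = -93 (Z = Add(-44, -49) = -93)
Add(Mul(-89, Add(Z, -85)), Mul(-1, 27343)) = Add(Mul(-89, Add(-93, -85)), Mul(-1, 27343)) = Add(Mul(-89, -178), -27343) = Add(15842, -27343) = -11501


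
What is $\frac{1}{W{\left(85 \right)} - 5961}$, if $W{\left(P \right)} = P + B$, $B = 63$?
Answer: $- \frac{1}{5813} \approx -0.00017203$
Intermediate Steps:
$W{\left(P \right)} = 63 + P$ ($W{\left(P \right)} = P + 63 = 63 + P$)
$\frac{1}{W{\left(85 \right)} - 5961} = \frac{1}{\left(63 + 85\right) - 5961} = \frac{1}{148 - 5961} = \frac{1}{-5813} = - \frac{1}{5813}$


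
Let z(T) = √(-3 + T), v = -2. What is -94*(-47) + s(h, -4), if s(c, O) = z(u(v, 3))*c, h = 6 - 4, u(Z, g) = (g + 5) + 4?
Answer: 4424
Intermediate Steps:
u(Z, g) = 9 + g (u(Z, g) = (5 + g) + 4 = 9 + g)
h = 2
s(c, O) = 3*c (s(c, O) = √(-3 + (9 + 3))*c = √(-3 + 12)*c = √9*c = 3*c)
-94*(-47) + s(h, -4) = -94*(-47) + 3*2 = 4418 + 6 = 4424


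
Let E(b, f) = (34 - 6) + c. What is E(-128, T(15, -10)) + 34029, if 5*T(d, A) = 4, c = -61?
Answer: 33996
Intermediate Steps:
T(d, A) = 4/5 (T(d, A) = (1/5)*4 = 4/5)
E(b, f) = -33 (E(b, f) = (34 - 6) - 61 = 28 - 61 = -33)
E(-128, T(15, -10)) + 34029 = -33 + 34029 = 33996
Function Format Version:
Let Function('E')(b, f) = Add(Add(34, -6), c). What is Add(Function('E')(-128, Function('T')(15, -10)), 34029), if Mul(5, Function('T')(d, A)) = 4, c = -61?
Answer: 33996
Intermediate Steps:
Function('T')(d, A) = Rational(4, 5) (Function('T')(d, A) = Mul(Rational(1, 5), 4) = Rational(4, 5))
Function('E')(b, f) = -33 (Function('E')(b, f) = Add(Add(34, -6), -61) = Add(28, -61) = -33)
Add(Function('E')(-128, Function('T')(15, -10)), 34029) = Add(-33, 34029) = 33996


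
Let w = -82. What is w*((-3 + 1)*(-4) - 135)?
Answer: 10414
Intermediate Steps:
w*((-3 + 1)*(-4) - 135) = -82*((-3 + 1)*(-4) - 135) = -82*(-2*(-4) - 135) = -82*(8 - 135) = -82*(-127) = 10414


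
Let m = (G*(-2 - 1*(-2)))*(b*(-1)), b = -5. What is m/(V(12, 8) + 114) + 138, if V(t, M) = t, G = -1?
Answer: 138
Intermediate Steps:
m = 0 (m = (-(-2 - 1*(-2)))*(-5*(-1)) = -(-2 + 2)*5 = -1*0*5 = 0*5 = 0)
m/(V(12, 8) + 114) + 138 = 0/(12 + 114) + 138 = 0/126 + 138 = 0*(1/126) + 138 = 0 + 138 = 138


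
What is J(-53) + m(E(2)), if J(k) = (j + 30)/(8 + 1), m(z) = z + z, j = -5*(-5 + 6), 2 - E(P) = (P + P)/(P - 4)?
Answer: 97/9 ≈ 10.778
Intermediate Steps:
E(P) = 2 - 2*P/(-4 + P) (E(P) = 2 - (P + P)/(P - 4) = 2 - 2*P/(-4 + P))
j = -5 (j = -5*1 = -5)
m(z) = 2*z
J(k) = 25/9 (J(k) = (-5 + 30)/(8 + 1) = 25/9)
J(-53) + m(E(2)) = 25/9 + 2*(-8/(-4 + 2)) = 25/9 + 2*(-8/(-2)) = 25/9 + 2*(-8*(-1/2)) = 25/9 + 2*4 = 25/9 + 8 = 97/9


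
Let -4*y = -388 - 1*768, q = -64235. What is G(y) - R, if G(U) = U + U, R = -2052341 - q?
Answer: 1988684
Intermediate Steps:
y = 289 (y = -(-388 - 1*768)/4 = -(-388 - 768)/4 = -¼*(-1156) = 289)
R = -1988106 (R = -2052341 - 1*(-64235) = -2052341 + 64235 = -1988106)
G(U) = 2*U
G(y) - R = 2*289 - 1*(-1988106) = 578 + 1988106 = 1988684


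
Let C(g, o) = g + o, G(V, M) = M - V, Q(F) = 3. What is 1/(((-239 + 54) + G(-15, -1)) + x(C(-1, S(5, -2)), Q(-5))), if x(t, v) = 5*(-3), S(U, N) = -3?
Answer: -1/186 ≈ -0.0053763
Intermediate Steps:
x(t, v) = -15
1/(((-239 + 54) + G(-15, -1)) + x(C(-1, S(5, -2)), Q(-5))) = 1/(((-239 + 54) + (-1 - 1*(-15))) - 15) = 1/((-185 + (-1 + 15)) - 15) = 1/((-185 + 14) - 15) = 1/(-171 - 15) = 1/(-186) = -1/186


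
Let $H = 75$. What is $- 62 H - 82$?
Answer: $-4732$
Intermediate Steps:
$- 62 H - 82 = \left(-62\right) 75 - 82 = -4650 - 82 = -4732$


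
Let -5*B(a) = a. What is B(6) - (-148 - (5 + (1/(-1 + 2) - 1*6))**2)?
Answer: 734/5 ≈ 146.80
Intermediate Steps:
B(a) = -a/5
B(6) - (-148 - (5 + (1/(-1 + 2) - 1*6))**2) = -1/5*6 - (-148 - (5 + (1/(-1 + 2) - 1*6))**2) = -6/5 - (-148 - (5 + (1/1 - 6))**2) = -6/5 - (-148 - (5 + (1 - 6))**2) = -6/5 - (-148 - (5 - 5)**2) = -6/5 - (-148 - 1*0**2) = -6/5 - (-148 - 1*0) = -6/5 - (-148 + 0) = -6/5 - 1*(-148) = -6/5 + 148 = 734/5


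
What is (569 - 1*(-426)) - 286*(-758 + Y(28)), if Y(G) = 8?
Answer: 215495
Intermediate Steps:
(569 - 1*(-426)) - 286*(-758 + Y(28)) = (569 - 1*(-426)) - 286*(-758 + 8) = (569 + 426) - 286*(-750) = 995 + 214500 = 215495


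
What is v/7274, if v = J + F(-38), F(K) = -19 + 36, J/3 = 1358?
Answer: 4091/7274 ≈ 0.56241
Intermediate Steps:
J = 4074 (J = 3*1358 = 4074)
F(K) = 17
v = 4091 (v = 4074 + 17 = 4091)
v/7274 = 4091/7274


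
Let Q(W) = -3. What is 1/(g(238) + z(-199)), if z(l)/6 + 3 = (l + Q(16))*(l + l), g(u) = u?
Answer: 1/482596 ≈ 2.0721e-6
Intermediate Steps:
z(l) = -18 + 12*l*(-3 + l) (z(l) = -18 + 6*((l - 3)*(l + l)) = -18 + 6*((-3 + l)*(2*l)) = -18 + 6*(2*l*(-3 + l)) = -18 + 12*l*(-3 + l))
1/(g(238) + z(-199)) = 1/(238 + (-18 - 36*(-199) + 12*(-199)²)) = 1/(238 + (-18 + 7164 + 12*39601)) = 1/(238 + (-18 + 7164 + 475212)) = 1/(238 + 482358) = 1/482596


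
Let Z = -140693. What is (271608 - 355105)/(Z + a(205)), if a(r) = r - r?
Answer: 83497/140693 ≈ 0.59347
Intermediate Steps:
a(r) = 0
(271608 - 355105)/(Z + a(205)) = (271608 - 355105)/(-140693 + 0) = -83497/(-140693) = -83497*(-1/140693) = 83497/140693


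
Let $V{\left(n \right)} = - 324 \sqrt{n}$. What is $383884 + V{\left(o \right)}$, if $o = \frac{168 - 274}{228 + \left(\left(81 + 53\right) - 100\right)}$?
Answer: $383884 - \frac{324 i \sqrt{6943}}{131} \approx 3.8388 \cdot 10^{5} - 206.09 i$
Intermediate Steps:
$o = - \frac{53}{131}$ ($o = - \frac{106}{228 + \left(134 - 100\right)} = - \frac{106}{228 + 34} = - \frac{106}{262} = \left(-106\right) \frac{1}{262} = - \frac{53}{131} \approx -0.40458$)
$383884 + V{\left(o \right)} = 383884 - 324 \sqrt{- \frac{53}{131}} = 383884 - 324 \frac{i \sqrt{6943}}{131} = 383884 - \frac{324 i \sqrt{6943}}{131}$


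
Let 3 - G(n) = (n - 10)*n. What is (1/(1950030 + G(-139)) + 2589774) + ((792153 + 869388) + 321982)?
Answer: 8823362514635/1929322 ≈ 4.5733e+6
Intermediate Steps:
G(n) = 3 - n*(-10 + n) (G(n) = 3 - (n - 10)*n = 3 - (-10 + n)*n = 3 - n*(-10 + n))
(1/(1950030 + G(-139)) + 2589774) + ((792153 + 869388) + 321982) = (1/(1950030 + (3 - 1*(-139)**2 + 10*(-139))) + 2589774) + ((792153 + 869388) + 321982) = (1/(1950030 + (3 - 1*19321 - 1390)) + 2589774) + (1661541 + 321982) = (1/(1950030 + (3 - 19321 - 1390)) + 2589774) + 1983523 = (1/(1950030 - 20708) + 2589774) + 1983523 = (1/1929322 + 2589774) + 1983523 = 4996507953229/1929322 + 1983523 = 8823362514635/1929322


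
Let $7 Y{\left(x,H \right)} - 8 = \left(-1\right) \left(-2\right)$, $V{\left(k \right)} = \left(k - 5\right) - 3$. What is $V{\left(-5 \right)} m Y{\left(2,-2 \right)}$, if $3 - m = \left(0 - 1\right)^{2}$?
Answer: $- \frac{260}{7} \approx -37.143$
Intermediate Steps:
$V{\left(k \right)} = -8 + k$ ($V{\left(k \right)} = \left(-5 + k\right) - 3 = -8 + k$)
$Y{\left(x,H \right)} = \frac{10}{7}$ ($Y{\left(x,H \right)} = \frac{8}{7} + \frac{\left(-1\right) \left(-2\right)}{7} = \frac{8}{7} + \frac{1}{7} \cdot 2 = \frac{8}{7} + \frac{2}{7} = \frac{10}{7}$)
$m = 2$ ($m = 3 - \left(0 - 1\right)^{2} = 3 - \left(-1\right)^{2} = 3 - 1 = 2$)
$V{\left(-5 \right)} m Y{\left(2,-2 \right)} = \left(-8 - 5\right) 2 \cdot \frac{10}{7} = \left(-13\right) 2 \cdot \frac{10}{7} = \left(-26\right) \frac{10}{7} = - \frac{260}{7}$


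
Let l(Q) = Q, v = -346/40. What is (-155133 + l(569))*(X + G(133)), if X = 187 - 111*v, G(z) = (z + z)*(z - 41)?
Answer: -19798991503/5 ≈ -3.9598e+9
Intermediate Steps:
v = -173/20 (v = -346*1/40 = -173/20 ≈ -8.6500)
G(z) = 2*z*(-41 + z) (G(z) = (2*z)*(-41 + z) = 2*z*(-41 + z))
X = 22943/20 (X = 187 - 111*(-173/20) = 187 + 19203/20 = 22943/20 ≈ 1147.2)
(-155133 + l(569))*(X + G(133)) = (-155133 + 569)*(22943/20 + 2*133*(-41 + 133)) = -154564*(22943/20 + 2*133*92) = -154564*(22943/20 + 24472) = -154564*512383/20 = -19798991503/5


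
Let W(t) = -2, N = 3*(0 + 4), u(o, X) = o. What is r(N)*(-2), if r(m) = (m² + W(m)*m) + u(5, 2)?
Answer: -250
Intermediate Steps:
N = 12 (N = 3*4 = 12)
r(m) = 5 + m² - 2*m (r(m) = (m² - 2*m) + 5 = 5 + m² - 2*m)
r(N)*(-2) = (5 + 12² - 2*12)*(-2) = (5 + 144 - 24)*(-2) = 125*(-2) = -250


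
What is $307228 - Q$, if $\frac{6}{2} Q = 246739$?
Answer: $\frac{674945}{3} \approx 2.2498 \cdot 10^{5}$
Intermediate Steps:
$Q = \frac{246739}{3}$ ($Q = \frac{1}{3} \cdot 246739 = \frac{246739}{3} \approx 82246.0$)
$307228 - Q = 307228 - \frac{246739}{3} = \frac{674945}{3}$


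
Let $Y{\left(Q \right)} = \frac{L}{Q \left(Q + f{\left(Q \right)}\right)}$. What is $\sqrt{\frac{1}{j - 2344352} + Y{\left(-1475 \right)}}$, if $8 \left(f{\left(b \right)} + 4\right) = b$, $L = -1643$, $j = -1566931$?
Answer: $\frac{i \sqrt{17547751202431011982987}}{5117998549965} \approx 0.025883 i$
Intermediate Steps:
$f{\left(b \right)} = -4 + \frac{b}{8}$
$Y{\left(Q \right)} = - \frac{1643}{Q \left(-4 + \frac{9 Q}{8}\right)}$ ($Y{\left(Q \right)} = - \frac{1643}{Q \left(Q + \left(-4 + \frac{Q}{8}\right)\right)} = - \frac{1643}{Q \left(-4 + \frac{9 Q}{8}\right)}$)
$\sqrt{\frac{1}{j - 2344352} + Y{\left(-1475 \right)}} = \sqrt{\frac{1}{-1566931 - 2344352} - \frac{13144}{\left(-1475\right) \left(-32 + 9 \left(-1475\right)\right)}} = \sqrt{\frac{1}{-3911283} - - \frac{13144}{1475 \left(-32 - 13275\right)}} = \sqrt{- \frac{1}{3911283} - - \frac{13144}{1475 \left(-13307\right)}} = \sqrt{- \frac{1}{3911283} - \left(- \frac{13144}{1475}\right) \left(- \frac{1}{13307}\right)} = \sqrt{- \frac{1}{3911283} - \frac{13144}{19627825}} = \sqrt{- \frac{51429531577}{76769978249475}} = \frac{i \sqrt{17547751202431011982987}}{5117998549965}$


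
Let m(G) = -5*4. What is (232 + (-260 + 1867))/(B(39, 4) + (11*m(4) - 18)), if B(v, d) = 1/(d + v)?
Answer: -26359/3411 ≈ -7.7276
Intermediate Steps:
m(G) = -20
(232 + (-260 + 1867))/(B(39, 4) + (11*m(4) - 18)) = (232 + (-260 + 1867))/(1/(4 + 39) + (11*(-20) - 18)) = (232 + 1607)/(1/43 + (-220 - 18)) = 1839/(1/43 - 238) = 1839/(-10233/43) = 1839*(-43/10233) = -26359/3411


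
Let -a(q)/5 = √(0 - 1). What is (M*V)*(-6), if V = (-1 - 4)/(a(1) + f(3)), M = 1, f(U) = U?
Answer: 45/17 + 75*I/17 ≈ 2.6471 + 4.4118*I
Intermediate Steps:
a(q) = -5*I (a(q) = -5*√(0 - 1) = -5*I)
V = -5*(3 + 5*I)/34 (V = (-1 - 4)/(-5*I + 3) = -5*(3 + 5*I)/34 ≈ -0.44118 - 0.73529*I)
(M*V)*(-6) = (1*(-15/34 - 25*I/34))*(-6) = (-15/34 - 25*I/34)*(-6) = 45/17 + 75*I/17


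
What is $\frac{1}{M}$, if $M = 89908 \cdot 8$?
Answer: $\frac{1}{719264} \approx 1.3903 \cdot 10^{-6}$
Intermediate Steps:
$M = 719264$
$\frac{1}{M} = \frac{1}{719264}$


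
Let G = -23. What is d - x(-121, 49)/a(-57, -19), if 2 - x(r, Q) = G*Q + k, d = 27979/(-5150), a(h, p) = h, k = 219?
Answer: 3091697/293550 ≈ 10.532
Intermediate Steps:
d = -27979/5150 (d = 27979*(-1/5150) = -27979/5150 ≈ -5.4328)
x(r, Q) = -217 + 23*Q (x(r, Q) = 2 - (-23*Q + 219) = 2 - (219 - 23*Q) = 2 + (-219 + 23*Q) = -217 + 23*Q)
d - x(-121, 49)/a(-57, -19) = -27979/5150 - (-217 + 23*49)/(-57) = -27979/5150 - (-217 + 1127)*(-1)/57 = -27979/5150 - 910*(-1)/57 = -27979/5150 - 1*(-910/57) = -27979/5150 + 910/57 = 3091697/293550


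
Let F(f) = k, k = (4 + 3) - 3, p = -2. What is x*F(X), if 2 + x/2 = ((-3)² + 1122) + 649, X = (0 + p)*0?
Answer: 14224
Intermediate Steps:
k = 4 (k = 7 - 3 = 4)
X = 0 (X = (0 - 2)*0 = -2*0 = 0)
F(f) = 4
x = 3556 (x = -4 + 2*(((-3)² + 1122) + 649) = -4 + 2*((9 + 1122) + 649) = -4 + 2*(1131 + 649) = -4 + 2*1780 = -4 + 3560 = 3556)
x*F(X) = 3556*4 = 14224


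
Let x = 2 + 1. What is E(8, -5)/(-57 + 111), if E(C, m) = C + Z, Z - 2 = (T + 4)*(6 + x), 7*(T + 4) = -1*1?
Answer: 61/378 ≈ 0.16138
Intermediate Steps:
T = -29/7 (T = -4 + (-1*1)/7 = -4 + (1/7)*(-1) = -4 - 1/7 = -29/7 ≈ -4.1429)
x = 3
Z = 5/7 (Z = 2 + (-29/7 + 4)*(6 + 3) = 2 - 1/7*9 = 2 - 9/7 = 5/7 ≈ 0.71429)
E(C, m) = 5/7 + C (E(C, m) = C + 5/7 = 5/7 + C)
E(8, -5)/(-57 + 111) = (5/7 + 8)/(-57 + 111) = (61/7)/54 = (61/7)*(1/54) = 61/378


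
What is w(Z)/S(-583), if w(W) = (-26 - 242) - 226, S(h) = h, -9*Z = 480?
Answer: 494/583 ≈ 0.84734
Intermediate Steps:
Z = -160/3 (Z = -⅑*480 = -160/3 ≈ -53.333)
w(W) = -494 (w(W) = -268 - 226 = -494)
w(Z)/S(-583) = -494/(-583) = -494*(-1/583) = 494/583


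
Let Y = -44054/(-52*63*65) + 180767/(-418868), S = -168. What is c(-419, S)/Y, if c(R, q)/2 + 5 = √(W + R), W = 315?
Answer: 222984379800/5009928527 - 89193751920*I*√26/5009928527 ≈ 44.508 - 90.78*I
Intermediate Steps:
c(R, q) = -10 + 2*√(315 + R)
Y = -5009928527/22298437980 (Y = -44054/((-3276*65)) + 180767*(-1/418868) = -44054/(-212940) - 180767/418868 = -44054*(-1/212940) - 180767/418868 = 22027/106470 - 180767/418868 = -5009928527/22298437980 ≈ -0.22468)
c(-419, S)/Y = (-10 + 2*√(315 - 419))/(-5009928527/22298437980) = (-10 + 2*√(-104))*(-22298437980/5009928527) = (-10 + 2*(2*I*√26))*(-22298437980/5009928527) = (-10 + 4*I*√26)*(-22298437980/5009928527) = 222984379800/5009928527 - 89193751920*I*√26/5009928527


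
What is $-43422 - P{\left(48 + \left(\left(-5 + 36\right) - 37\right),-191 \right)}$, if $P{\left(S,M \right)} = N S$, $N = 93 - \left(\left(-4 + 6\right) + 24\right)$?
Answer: $-46236$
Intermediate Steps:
$N = 67$ ($N = 93 - \left(2 + 24\right) = 93 - 26 = 67$)
$P{\left(S,M \right)} = 67 S$
$-43422 - P{\left(48 + \left(\left(-5 + 36\right) - 37\right),-191 \right)} = -43422 - 67 \left(48 + \left(\left(-5 + 36\right) - 37\right)\right) = -43422 - 67 \left(48 + \left(31 - 37\right)\right) = -43422 - 67 \left(48 - 6\right) = -43422 - 67 \cdot 42 = -43422 - 2814 = -46236$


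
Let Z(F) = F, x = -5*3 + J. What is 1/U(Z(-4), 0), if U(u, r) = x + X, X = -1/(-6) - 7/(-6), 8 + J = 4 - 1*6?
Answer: -3/71 ≈ -0.042253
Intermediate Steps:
J = -10 (J = -8 + (4 - 1*6) = -8 + (4 - 6) = -8 - 2 = -10)
x = -25 (x = -5*3 - 10 = -15 - 10 = -25)
X = 4/3 (X = -1*(-1/6) - 7*(-1/6) = 1/6 + 7/6 = 4/3 ≈ 1.3333)
U(u, r) = -71/3 (U(u, r) = -25 + 4/3 = -71/3)
1/U(Z(-4), 0) = 1/(-71/3) = -3/71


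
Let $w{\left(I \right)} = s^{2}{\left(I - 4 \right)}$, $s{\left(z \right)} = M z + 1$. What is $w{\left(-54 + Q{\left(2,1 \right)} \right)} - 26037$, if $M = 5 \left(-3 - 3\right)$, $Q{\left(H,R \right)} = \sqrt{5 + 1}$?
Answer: $3010444 - 104460 \sqrt{6} \approx 2.7546 \cdot 10^{6}$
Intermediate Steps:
$Q{\left(H,R \right)} = \sqrt{6}$
$M = -30$ ($M = 5 \left(-6\right) = -30$)
$s{\left(z \right)} = 1 - 30 z$ ($s{\left(z \right)} = - 30 z + 1 = 1 - 30 z$)
$w{\left(I \right)} = \left(121 - 30 I\right)^{2}$ ($w{\left(I \right)} = \left(1 - 30 \left(I - 4\right)\right)^{2} = \left(1 - 30 \left(-4 + I\right)\right)^{2} = \left(1 - \left(-120 + 30 I\right)\right)^{2} = \left(121 - 30 I\right)^{2}$)
$w{\left(-54 + Q{\left(2,1 \right)} \right)} - 26037 = \left(-121 + 30 \left(-54 + \sqrt{6}\right)\right)^{2} - 26037 = \left(-121 - \left(1620 - 30 \sqrt{6}\right)\right)^{2} - 26037 = \left(-1741 + 30 \sqrt{6}\right)^{2} - 26037 = -26037 + \left(-1741 + 30 \sqrt{6}\right)^{2}$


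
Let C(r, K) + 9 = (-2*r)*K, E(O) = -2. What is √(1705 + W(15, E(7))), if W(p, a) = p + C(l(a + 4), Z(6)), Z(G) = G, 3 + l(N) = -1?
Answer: √1759 ≈ 41.940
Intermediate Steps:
l(N) = -4 (l(N) = -3 - 1 = -4)
C(r, K) = -9 - 2*K*r (C(r, K) = -9 + (-2*r)*K = -9 - 2*K*r)
W(p, a) = 39 + p (W(p, a) = p + (-9 - 2*6*(-4)) = p + (-9 + 48) = p + 39 = 39 + p)
√(1705 + W(15, E(7))) = √(1705 + (39 + 15)) = √(1705 + 54) = √1759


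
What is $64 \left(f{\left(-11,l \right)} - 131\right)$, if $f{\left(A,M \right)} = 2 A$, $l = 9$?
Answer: $-9792$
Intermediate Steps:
$64 \left(f{\left(-11,l \right)} - 131\right) = 64 \left(2 \left(-11\right) - 131\right) = 64 \left(-22 - 131\right) = 64 \left(-153\right) = -9792$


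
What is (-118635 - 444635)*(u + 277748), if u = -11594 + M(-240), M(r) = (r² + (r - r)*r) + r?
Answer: -182225730780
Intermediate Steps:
M(r) = r + r² (M(r) = (r² + 0*r) + r = (r² + 0) + r = r² + r = r + r²)
u = 45766 (u = -11594 - 240*(1 - 240) = -11594 - 240*(-239) = -11594 + 57360 = 45766)
(-118635 - 444635)*(u + 277748) = (-118635 - 444635)*(45766 + 277748) = -563270*323514 = -182225730780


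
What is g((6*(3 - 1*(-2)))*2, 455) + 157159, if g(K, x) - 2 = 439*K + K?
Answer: 183561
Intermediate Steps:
g(K, x) = 2 + 440*K (g(K, x) = 2 + (439*K + K) = 2 + 440*K)
g((6*(3 - 1*(-2)))*2, 455) + 157159 = (2 + 440*((6*(3 - 1*(-2)))*2)) + 157159 = (2 + 440*((6*(3 + 2))*2)) + 157159 = (2 + 440*((6*5)*2)) + 157159 = (2 + 440*(30*2)) + 157159 = (2 + 440*60) + 157159 = (2 + 26400) + 157159 = 26402 + 157159 = 183561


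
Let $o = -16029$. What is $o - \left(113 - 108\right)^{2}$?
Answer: $-16054$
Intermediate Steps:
$o - \left(113 - 108\right)^{2} = -16029 - \left(113 - 108\right)^{2} = -16029 - 5^{2} = -16029 - 25 = -16054$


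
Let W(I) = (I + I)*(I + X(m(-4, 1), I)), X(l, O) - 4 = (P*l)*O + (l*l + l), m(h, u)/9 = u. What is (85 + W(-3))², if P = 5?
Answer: 121801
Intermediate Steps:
m(h, u) = 9*u
X(l, O) = 4 + l + l² + 5*O*l (X(l, O) = 4 + ((5*l)*O + (l*l + l)) = 4 + (5*O*l + (l² + l)) = 4 + (5*O*l + (l + l²)) = 4 + (l + l² + 5*O*l) = 4 + l + l² + 5*O*l)
W(I) = 2*I*(94 + 46*I) (W(I) = (I + I)*(I + (4 + 9*1 + (9*1)² + 5*I*(9*1))) = (2*I)*(I + (4 + 9 + 9² + 5*I*9)) = (2*I)*(I + (4 + 9 + 81 + 45*I)) = (2*I)*(I + (94 + 45*I)) = (2*I)*(94 + 46*I) = 2*I*(94 + 46*I))
(85 + W(-3))² = (85 + 4*(-3)*(47 + 23*(-3)))² = (85 + 4*(-3)*(47 - 69))² = (85 + 4*(-3)*(-22))² = (85 + 264)² = 349² = 121801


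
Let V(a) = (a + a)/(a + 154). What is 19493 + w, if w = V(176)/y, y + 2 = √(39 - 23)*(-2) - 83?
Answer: 27192719/1395 ≈ 19493.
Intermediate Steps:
V(a) = 2*a/(154 + a) (V(a) = (2*a)/(154 + a) = 2*a/(154 + a))
y = -93 (y = -2 + (√(39 - 23)*(-2) - 83) = -2 + (√16*(-2) - 83) = -2 + (4*(-2) - 83) = -2 + (-8 - 83) = -2 - 91 = -93)
w = -16/1395 (w = (2*176/(154 + 176))/(-93) = (2*176/330)*(-1/93) = (2*176*(1/330))*(-1/93) = (16/15)*(-1/93) = -16/1395 ≈ -0.011470)
19493 + w = 19493 - 16/1395 = 27192719/1395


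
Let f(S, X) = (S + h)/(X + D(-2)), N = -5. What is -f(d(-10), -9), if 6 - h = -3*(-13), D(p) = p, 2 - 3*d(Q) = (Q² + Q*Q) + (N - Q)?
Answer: -302/33 ≈ -9.1515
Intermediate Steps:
d(Q) = 7/3 - 2*Q²/3 + Q/3 (d(Q) = ⅔ - ((Q² + Q*Q) + (-5 - Q))/3 = ⅔ - ((Q² + Q²) + (-5 - Q))/3 = ⅔ - (2*Q² + (-5 - Q))/3 = ⅔ - (-5 - Q + 2*Q²)/3 = ⅔ + (5/3 - 2*Q²/3 + Q/3) = 7/3 - 2*Q²/3 + Q/3)
h = -33 (h = 6 - (-3)*(-13) = 6 - 1*39 = 6 - 39 = -33)
f(S, X) = (-33 + S)/(-2 + X) (f(S, X) = (S - 33)/(X - 2) = (-33 + S)/(-2 + X))
-f(d(-10), -9) = -(-33 + (7/3 - ⅔*(-10)² + (⅓)*(-10)))/(-2 - 9) = -(-33 + (7/3 - ⅔*100 - 10/3))/(-11) = -(-1)*(-33 + (7/3 - 200/3 - 10/3))/11 = -(-1)*(-33 - 203/3)/11 = -(-1)*(-302)/(11*3) = -1*302/33 = -302/33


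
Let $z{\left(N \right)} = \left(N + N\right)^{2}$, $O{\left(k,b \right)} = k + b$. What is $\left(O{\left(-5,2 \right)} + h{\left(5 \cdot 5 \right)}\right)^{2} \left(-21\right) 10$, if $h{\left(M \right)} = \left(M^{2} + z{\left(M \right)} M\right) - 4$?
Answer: $-836615204040$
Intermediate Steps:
$O{\left(k,b \right)} = b + k$
$z{\left(N \right)} = 4 N^{2}$ ($z{\left(N \right)} = \left(2 N\right)^{2} = 4 N^{2}$)
$h{\left(M \right)} = -4 + M^{2} + 4 M^{3}$ ($h{\left(M \right)} = \left(M^{2} + 4 M^{2} M\right) - 4 = \left(M^{2} + 4 M^{3}\right) - 4 = -4 + M^{2} + 4 M^{3}$)
$\left(O{\left(-5,2 \right)} + h{\left(5 \cdot 5 \right)}\right)^{2} \left(-21\right) 10 = \left(\left(2 - 5\right) + \left(-4 + \left(5 \cdot 5\right)^{2} + 4 \left(5 \cdot 5\right)^{3}\right)\right)^{2} \left(-21\right) 10 = \left(-3 + \left(-4 + 25^{2} + 4 \cdot 25^{3}\right)\right)^{2} \left(-21\right) 10 = \left(-3 + \left(-4 + 625 + 4 \cdot 15625\right)\right)^{2} \left(-21\right) 10 = \left(-3 + \left(-4 + 625 + 62500\right)\right)^{2} \left(-21\right) 10 = \left(-3 + 63121\right)^{2} \left(-21\right) 10 = 63118^{2} \left(-21\right) 10 = 3983881924 \left(-21\right) 10 = \left(-83661520404\right) 10 = -836615204040$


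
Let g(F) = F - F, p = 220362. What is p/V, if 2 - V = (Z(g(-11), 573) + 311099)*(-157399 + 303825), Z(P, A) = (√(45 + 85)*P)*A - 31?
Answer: -36727/7591407161 ≈ -4.8380e-6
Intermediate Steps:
g(F) = 0
Z(P, A) = -31 + A*P*√130 (Z(P, A) = (√130*P)*A - 31 = (P*√130)*A - 31 = A*P*√130 - 31 = -31 + A*P*√130)
V = -45548442966 (V = 2 - ((-31 + 573*0*√130) + 311099)*(-157399 + 303825) = 2 - ((-31 + 0) + 311099)*146426 = 2 - (-31 + 311099)*146426 = 2 - 311068*146426 = 2 - 1*45548442968 = 2 - 45548442968 = -45548442966)
p/V = 220362/(-45548442966) = 220362*(-1/45548442966) = -36727/7591407161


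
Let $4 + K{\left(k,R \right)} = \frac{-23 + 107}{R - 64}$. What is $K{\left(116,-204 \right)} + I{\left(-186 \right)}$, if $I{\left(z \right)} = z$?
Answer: $- \frac{12751}{67} \approx -190.31$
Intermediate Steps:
$K{\left(k,R \right)} = -4 + \frac{84}{-64 + R}$ ($K{\left(k,R \right)} = -4 + \frac{-23 + 107}{R - 64} = -4 + \frac{84}{-64 + R}$)
$K{\left(116,-204 \right)} + I{\left(-186 \right)} = \frac{4 \left(85 - -204\right)}{-64 - 204} - 186 = \frac{4 \left(85 + 204\right)}{-268} - 186 = 4 \left(- \frac{1}{268}\right) 289 - 186 = - \frac{289}{67} - 186 = - \frac{12751}{67}$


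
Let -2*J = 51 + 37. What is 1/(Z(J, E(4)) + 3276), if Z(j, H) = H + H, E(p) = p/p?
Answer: 1/3278 ≈ 0.00030506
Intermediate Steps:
J = -44 (J = -(51 + 37)/2 = -½*88 = -44)
E(p) = 1
Z(j, H) = 2*H
1/(Z(J, E(4)) + 3276) = 1/(2*1 + 3276) = 1/(2 + 3276) = 1/3278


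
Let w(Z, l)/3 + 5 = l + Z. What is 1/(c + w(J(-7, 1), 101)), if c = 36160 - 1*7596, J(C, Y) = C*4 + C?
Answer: 1/28747 ≈ 3.4786e-5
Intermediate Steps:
J(C, Y) = 5*C (J(C, Y) = 4*C + C = 5*C)
w(Z, l) = -15 + 3*Z + 3*l (w(Z, l) = -15 + 3*(l + Z) = -15 + 3*(Z + l) = -15 + (3*Z + 3*l) = -15 + 3*Z + 3*l)
c = 28564 (c = 36160 - 7596 = 28564)
1/(c + w(J(-7, 1), 101)) = 1/(28564 + (-15 + 3*(5*(-7)) + 3*101)) = 1/(28564 + (-15 + 3*(-35) + 303)) = 1/(28564 + (-15 - 105 + 303)) = 1/(28564 + 183) = 1/28747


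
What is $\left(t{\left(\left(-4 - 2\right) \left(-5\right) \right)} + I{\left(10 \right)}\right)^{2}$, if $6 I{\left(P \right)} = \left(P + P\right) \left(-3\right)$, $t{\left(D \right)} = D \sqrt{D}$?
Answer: $27100 - 600 \sqrt{30} \approx 23814.0$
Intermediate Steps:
$t{\left(D \right)} = D^{\frac{3}{2}}$
$I{\left(P \right)} = - P$ ($I{\left(P \right)} = \frac{\left(P + P\right) \left(-3\right)}{6} = \frac{2 P \left(-3\right)}{6} = \frac{\left(-6\right) P}{6} = - P$)
$\left(t{\left(\left(-4 - 2\right) \left(-5\right) \right)} + I{\left(10 \right)}\right)^{2} = \left(\left(\left(-4 - 2\right) \left(-5\right)\right)^{\frac{3}{2}} - 10\right)^{2} = \left(\left(\left(-6\right) \left(-5\right)\right)^{\frac{3}{2}} - 10\right)^{2} = \left(30^{\frac{3}{2}} - 10\right)^{2} = \left(30 \sqrt{30} - 10\right)^{2} = \left(-10 + 30 \sqrt{30}\right)^{2}$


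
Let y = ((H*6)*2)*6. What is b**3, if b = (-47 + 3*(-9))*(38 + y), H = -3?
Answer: 2285362864448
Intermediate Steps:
y = -216 (y = (-3*6*2)*6 = -18*2*6 = -36*6 = -216)
b = 13172 (b = (-47 + 3*(-9))*(38 - 216) = (-47 - 27)*(-178) = -74*(-178) = 13172)
b**3 = 13172**3 = 2285362864448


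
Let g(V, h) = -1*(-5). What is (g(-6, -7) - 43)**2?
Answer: 1444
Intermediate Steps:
g(V, h) = 5
(g(-6, -7) - 43)**2 = (5 - 43)**2 = (-38)**2 = 1444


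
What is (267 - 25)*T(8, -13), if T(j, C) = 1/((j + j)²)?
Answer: 121/128 ≈ 0.94531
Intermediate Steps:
T(j, C) = 1/(4*j²) (T(j, C) = 1/((2*j)²) = 1/(4*j²))
(267 - 25)*T(8, -13) = (267 - 25)*((¼)/8²) = 242*((¼)*(1/64)) = 242*(1/256) = 121/128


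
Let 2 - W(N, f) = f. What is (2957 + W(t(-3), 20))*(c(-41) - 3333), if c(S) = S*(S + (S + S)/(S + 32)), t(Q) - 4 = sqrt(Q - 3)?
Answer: -53577970/9 ≈ -5.9531e+6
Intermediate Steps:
t(Q) = 4 + sqrt(-3 + Q) (t(Q) = 4 + sqrt(Q - 3) = 4 + sqrt(-3 + Q))
W(N, f) = 2 - f
c(S) = S*(S + 2*S/(32 + S)) (c(S) = S*(S + (2*S)/(32 + S)) = S*(S + 2*S/(32 + S)))
(2957 + W(t(-3), 20))*(c(-41) - 3333) = (2957 + (2 - 1*20))*((-41)**2*(34 - 41)/(32 - 41) - 3333) = (2957 + (2 - 20))*(1681*(-7)/(-9) - 3333) = (2957 - 18)*(1681*(-1/9)*(-7) - 3333) = 2939*(11767/9 - 3333) = 2939*(-18230/9) = -53577970/9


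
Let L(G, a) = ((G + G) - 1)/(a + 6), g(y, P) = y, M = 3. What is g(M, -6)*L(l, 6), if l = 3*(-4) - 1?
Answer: -27/4 ≈ -6.7500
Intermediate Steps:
l = -13 (l = -12 - 1 = -13)
L(G, a) = (-1 + 2*G)/(6 + a) (L(G, a) = (2*G - 1)/(6 + a) = (-1 + 2*G)/(6 + a))
g(M, -6)*L(l, 6) = 3*((-1 + 2*(-13))/(6 + 6)) = 3*((-1 - 26)/12) = 3*((1/12)*(-27)) = 3*(-9/4) = -27/4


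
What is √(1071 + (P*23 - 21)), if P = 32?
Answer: √1786 ≈ 42.261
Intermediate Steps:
√(1071 + (P*23 - 21)) = √(1071 + (32*23 - 21)) = √(1071 + (736 - 21)) = √(1071 + 715) = √1786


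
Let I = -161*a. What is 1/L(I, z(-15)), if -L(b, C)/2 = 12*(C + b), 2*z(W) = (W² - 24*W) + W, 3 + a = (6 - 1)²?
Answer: 1/78168 ≈ 1.2793e-5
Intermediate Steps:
a = 22 (a = -3 + (6 - 1)² = -3 + 5² = -3 + 25 = 22)
z(W) = W²/2 - 23*W/2 (z(W) = ((W² - 24*W) + W)/2 = (W² - 23*W)/2 = W²/2 - 23*W/2)
I = -3542 (I = -161*22 = -3542)
L(b, C) = -24*C - 24*b (L(b, C) = -24*(C + b) = -2*(12*C + 12*b) = -24*C - 24*b)
1/L(I, z(-15)) = 1/(-12*(-15)*(-23 - 15) - 24*(-3542)) = 1/(-12*(-15)*(-38) + 85008) = 1/(-24*285 + 85008) = 1/(-6840 + 85008) = 1/78168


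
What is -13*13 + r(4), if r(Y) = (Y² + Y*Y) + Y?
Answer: -133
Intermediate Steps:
r(Y) = Y + 2*Y² (r(Y) = (Y² + Y²) + Y = 2*Y² + Y = Y + 2*Y²)
-13*13 + r(4) = -13*13 + 4*(1 + 2*4) = -169 + 4*(1 + 8) = -169 + 4*9 = -169 + 36 = -133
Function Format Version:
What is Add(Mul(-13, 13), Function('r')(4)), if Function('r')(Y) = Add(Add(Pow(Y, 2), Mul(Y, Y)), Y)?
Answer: -133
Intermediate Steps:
Function('r')(Y) = Add(Y, Mul(2, Pow(Y, 2))) (Function('r')(Y) = Add(Add(Pow(Y, 2), Pow(Y, 2)), Y) = Add(Mul(2, Pow(Y, 2)), Y) = Add(Y, Mul(2, Pow(Y, 2))))
Add(Mul(-13, 13), Function('r')(4)) = Add(Mul(-13, 13), Mul(4, Add(1, Mul(2, 4)))) = Add(-169, Mul(4, Add(1, 8))) = Add(-169, Mul(4, 9)) = Add(-169, 36) = -133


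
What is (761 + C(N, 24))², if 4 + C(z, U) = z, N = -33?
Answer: 524176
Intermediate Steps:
C(z, U) = -4 + z
(761 + C(N, 24))² = (761 + (-4 - 33))² = (761 - 37)² = 724² = 524176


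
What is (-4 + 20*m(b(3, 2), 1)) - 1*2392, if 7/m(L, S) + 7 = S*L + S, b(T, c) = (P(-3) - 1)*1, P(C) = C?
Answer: -2410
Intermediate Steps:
b(T, c) = -4 (b(T, c) = (-3 - 1)*1 = -4*1 = -4)
m(L, S) = 7/(-7 + S + L*S) (m(L, S) = 7/(-7 + (S*L + S)) = 7/(-7 + (L*S + S)) = 7/(-7 + (S + L*S)) = 7/(-7 + S + L*S))
(-4 + 20*m(b(3, 2), 1)) - 1*2392 = (-4 + 20*(7/(-7 + 1 - 4*1))) - 1*2392 = (-4 + 20*(7/(-7 + 1 - 4))) - 2392 = (-4 + 20*(7/(-10))) - 2392 = (-4 + 20*(7*(-⅒))) - 2392 = (-4 + 20*(-7/10)) - 2392 = (-4 - 14) - 2392 = -18 - 2392 = -2410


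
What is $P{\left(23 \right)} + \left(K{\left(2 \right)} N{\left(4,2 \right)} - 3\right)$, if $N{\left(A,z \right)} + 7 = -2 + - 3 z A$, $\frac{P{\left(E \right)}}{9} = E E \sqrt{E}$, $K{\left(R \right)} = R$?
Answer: $-69 + 4761 \sqrt{23} \approx 22764.0$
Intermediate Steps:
$P{\left(E \right)} = 9 E^{\frac{5}{2}}$ ($P{\left(E \right)} = 9 E E \sqrt{E} = 9 E^{2} \sqrt{E} = 9 E^{\frac{5}{2}}$)
$N{\left(A,z \right)} = -9 - 3 A z$ ($N{\left(A,z \right)} = -7 + \left(-2 + - 3 z A\right) = -7 - \left(2 + 3 A z\right) = -9 - 3 A z$)
$P{\left(23 \right)} + \left(K{\left(2 \right)} N{\left(4,2 \right)} - 3\right) = 9 \cdot 23^{\frac{5}{2}} + \left(2 \left(-9 - 12 \cdot 2\right) - 3\right) = 9 \cdot 529 \sqrt{23} + \left(2 \left(-9 - 24\right) - 3\right) = 4761 \sqrt{23} + \left(2 \left(-33\right) - 3\right) = 4761 \sqrt{23} - 69 = -69 + 4761 \sqrt{23}$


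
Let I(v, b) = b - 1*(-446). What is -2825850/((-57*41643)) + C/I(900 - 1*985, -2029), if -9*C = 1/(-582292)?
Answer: 868259589812287/729318698383212 ≈ 1.1905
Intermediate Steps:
I(v, b) = 446 + b (I(v, b) = b + 446 = 446 + b)
C = 1/5240628 (C = -⅑/(-582292) = -⅑*(-1/582292) = 1/5240628 ≈ 1.9082e-7)
-2825850/((-57*41643)) + C/I(900 - 1*985, -2029) = -2825850/((-57*41643)) + 1/(5240628*(446 - 2029)) = -2825850/(-2373651) + (1/5240628)/(-1583) = -2825850*(-1/2373651) + (1/5240628)*(-1/1583) = 941950/791217 - 1/8295914124 = 868259589812287/729318698383212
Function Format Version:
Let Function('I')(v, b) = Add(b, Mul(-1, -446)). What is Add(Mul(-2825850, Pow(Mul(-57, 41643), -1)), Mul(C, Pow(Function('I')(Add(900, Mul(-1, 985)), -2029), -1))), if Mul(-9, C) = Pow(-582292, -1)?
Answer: Rational(868259589812287, 729318698383212) ≈ 1.1905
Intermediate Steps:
Function('I')(v, b) = Add(446, b) (Function('I')(v, b) = Add(b, 446) = Add(446, b))
C = Rational(1, 5240628) (C = Mul(Rational(-1, 9), Pow(-582292, -1)) = Mul(Rational(-1, 9), Rational(-1, 582292)) = Rational(1, 5240628) ≈ 1.9082e-7)
Add(Mul(-2825850, Pow(Mul(-57, 41643), -1)), Mul(C, Pow(Function('I')(Add(900, Mul(-1, 985)), -2029), -1))) = Add(Mul(-2825850, Pow(Mul(-57, 41643), -1)), Mul(Rational(1, 5240628), Pow(Add(446, -2029), -1))) = Add(Mul(-2825850, Pow(-2373651, -1)), Mul(Rational(1, 5240628), Pow(-1583, -1))) = Add(Mul(-2825850, Rational(-1, 2373651)), Mul(Rational(1, 5240628), Rational(-1, 1583))) = Add(Rational(941950, 791217), Rational(-1, 8295914124)) = Rational(868259589812287, 729318698383212)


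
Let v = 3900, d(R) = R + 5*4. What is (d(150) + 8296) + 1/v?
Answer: 33017401/3900 ≈ 8466.0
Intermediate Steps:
d(R) = 20 + R (d(R) = R + 20 = 20 + R)
(d(150) + 8296) + 1/v = ((20 + 150) + 8296) + 1/3900 = (170 + 8296) + 1/3900 = 8466 + 1/3900 = 33017401/3900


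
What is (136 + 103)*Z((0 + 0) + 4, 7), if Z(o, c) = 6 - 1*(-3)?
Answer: 2151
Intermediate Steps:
Z(o, c) = 9 (Z(o, c) = 6 + 3 = 9)
(136 + 103)*Z((0 + 0) + 4, 7) = (136 + 103)*9 = 239*9 = 2151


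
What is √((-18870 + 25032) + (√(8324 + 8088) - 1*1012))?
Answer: √(5150 + 2*√4103) ≈ 72.651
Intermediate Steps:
√((-18870 + 25032) + (√(8324 + 8088) - 1*1012)) = √(6162 + (√16412 - 1012)) = √(6162 + (2*√4103 - 1012)) = √(6162 + (-1012 + 2*√4103)) = √(5150 + 2*√4103)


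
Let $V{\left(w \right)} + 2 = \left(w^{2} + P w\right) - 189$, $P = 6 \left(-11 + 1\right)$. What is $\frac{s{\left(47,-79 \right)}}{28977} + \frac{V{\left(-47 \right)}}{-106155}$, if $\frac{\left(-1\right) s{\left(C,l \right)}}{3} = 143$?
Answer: $- \frac{4762339}{78873165} \approx -0.06038$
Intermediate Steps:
$s{\left(C,l \right)} = -429$ ($s{\left(C,l \right)} = \left(-3\right) 143 = -429$)
$P = -60$ ($P = 6 \left(-10\right) = -60$)
$V{\left(w \right)} = -191 + w^{2} - 60 w$ ($V{\left(w \right)} = -2 - \left(189 - w^{2} + 60 w\right) = -191 + w^{2} - 60 w$)
$\frac{s{\left(47,-79 \right)}}{28977} + \frac{V{\left(-47 \right)}}{-106155} = - \frac{429}{28977} + \frac{-191 + \left(-47\right)^{2} - -2820}{-106155} = \left(-429\right) \frac{1}{28977} + \left(-191 + 2209 + 2820\right) \left(- \frac{1}{106155}\right) = - \frac{11}{743} + 4838 \left(- \frac{1}{106155}\right) = - \frac{11}{743} - \frac{4838}{106155} = - \frac{4762339}{78873165}$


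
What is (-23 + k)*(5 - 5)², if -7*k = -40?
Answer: 0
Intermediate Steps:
k = 40/7 (k = -⅐*(-40) = 40/7 ≈ 5.7143)
(-23 + k)*(5 - 5)² = (-23 + 40/7)*(5 - 5)² = -121/7*0² = -121/7*0 = 0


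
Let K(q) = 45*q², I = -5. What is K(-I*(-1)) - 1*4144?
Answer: -3019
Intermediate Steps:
K(-I*(-1)) - 1*4144 = 45*(-1*(-5)*(-1))² - 1*4144 = 45*(5*(-1))² - 4144 = 45*(-5)² - 4144 = 45*25 - 4144 = 1125 - 4144 = -3019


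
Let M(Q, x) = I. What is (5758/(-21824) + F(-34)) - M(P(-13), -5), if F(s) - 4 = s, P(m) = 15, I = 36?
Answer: -723071/10912 ≈ -66.264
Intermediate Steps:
M(Q, x) = 36
F(s) = 4 + s
(5758/(-21824) + F(-34)) - M(P(-13), -5) = (5758/(-21824) + (4 - 34)) - 1*36 = (5758*(-1/21824) - 30) - 36 = (-2879/10912 - 30) - 36 = -330239/10912 - 36 = -723071/10912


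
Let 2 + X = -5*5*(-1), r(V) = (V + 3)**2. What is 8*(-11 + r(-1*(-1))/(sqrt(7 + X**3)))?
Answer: -88 + 64*sqrt(12174)/6087 ≈ -86.840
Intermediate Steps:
r(V) = (3 + V)**2
X = 23 (X = -2 - 5*5*(-1) = -2 - 25*(-1) = -2 + 25 = 23)
8*(-11 + r(-1*(-1))/(sqrt(7 + X**3))) = 8*(-11 + (3 - 1*(-1))**2/(sqrt(7 + 23**3))) = 8*(-11 + (3 + 1)**2/(sqrt(7 + 12167))) = 8*(-11 + 4**2/(sqrt(12174))) = 8*(-11 + 16*(sqrt(12174)/12174)) = 8*(-11 + 8*sqrt(12174)/6087) = -88 + 64*sqrt(12174)/6087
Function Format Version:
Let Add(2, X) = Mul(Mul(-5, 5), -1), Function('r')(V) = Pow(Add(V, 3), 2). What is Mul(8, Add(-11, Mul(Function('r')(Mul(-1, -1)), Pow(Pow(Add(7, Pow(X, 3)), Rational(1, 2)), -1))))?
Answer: Add(-88, Mul(Rational(64, 6087), Pow(12174, Rational(1, 2)))) ≈ -86.840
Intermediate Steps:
Function('r')(V) = Pow(Add(3, V), 2)
X = 23 (X = Add(-2, Mul(Mul(-5, 5), -1)) = Add(-2, Mul(-25, -1)) = Add(-2, 25) = 23)
Mul(8, Add(-11, Mul(Function('r')(Mul(-1, -1)), Pow(Pow(Add(7, Pow(X, 3)), Rational(1, 2)), -1)))) = Mul(8, Add(-11, Mul(Pow(Add(3, Mul(-1, -1)), 2), Pow(Pow(Add(7, Pow(23, 3)), Rational(1, 2)), -1)))) = Mul(8, Add(-11, Mul(Pow(Add(3, 1), 2), Pow(Pow(Add(7, 12167), Rational(1, 2)), -1)))) = Mul(8, Add(-11, Mul(Pow(4, 2), Pow(Pow(12174, Rational(1, 2)), -1)))) = Mul(8, Add(-11, Mul(16, Mul(Rational(1, 12174), Pow(12174, Rational(1, 2)))))) = Mul(8, Add(-11, Mul(Rational(8, 6087), Pow(12174, Rational(1, 2))))) = Add(-88, Mul(Rational(64, 6087), Pow(12174, Rational(1, 2))))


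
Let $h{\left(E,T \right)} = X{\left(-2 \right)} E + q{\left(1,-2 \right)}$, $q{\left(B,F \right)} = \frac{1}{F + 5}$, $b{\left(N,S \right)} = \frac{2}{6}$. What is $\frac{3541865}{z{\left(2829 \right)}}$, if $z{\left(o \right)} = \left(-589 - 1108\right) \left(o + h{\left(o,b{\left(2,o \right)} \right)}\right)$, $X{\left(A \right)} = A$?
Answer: $\frac{10625595}{14400742} \approx 0.73785$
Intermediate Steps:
$b{\left(N,S \right)} = \frac{1}{3}$ ($b{\left(N,S \right)} = 2 \cdot \frac{1}{6} = \frac{1}{3}$)
$q{\left(B,F \right)} = \frac{1}{5 + F}$
$h{\left(E,T \right)} = \frac{1}{3} - 2 E$ ($h{\left(E,T \right)} = - 2 E + \frac{1}{5 - 2} = - 2 E + \frac{1}{3} = \frac{1}{3} - 2 E$)
$z{\left(o \right)} = - \frac{1697}{3} + 1697 o$ ($z{\left(o \right)} = \left(-589 - 1108\right) \left(o - \left(- \frac{1}{3} + 2 o\right)\right) = - 1697 \left(\frac{1}{3} - o\right) = - \frac{1697}{3} + 1697 o$)
$\frac{3541865}{z{\left(2829 \right)}} = \frac{3541865}{- \frac{1697}{3} + 1697 \cdot 2829} = \frac{3541865}{- \frac{1697}{3} + 4800813} = \frac{3541865}{\frac{14400742}{3}} = 3541865 \cdot \frac{3}{14400742} = \frac{10625595}{14400742}$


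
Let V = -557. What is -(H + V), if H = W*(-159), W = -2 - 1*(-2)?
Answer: 557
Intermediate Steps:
W = 0 (W = -2 + 2 = 0)
H = 0 (H = 0*(-159) = 0)
-(H + V) = -(0 - 557) = -1*(-557) = 557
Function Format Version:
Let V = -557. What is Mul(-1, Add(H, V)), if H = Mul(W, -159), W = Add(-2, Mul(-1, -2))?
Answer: 557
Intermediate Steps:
W = 0 (W = Add(-2, 2) = 0)
H = 0 (H = Mul(0, -159) = 0)
Mul(-1, Add(H, V)) = Mul(-1, Add(0, -557)) = Mul(-1, -557) = 557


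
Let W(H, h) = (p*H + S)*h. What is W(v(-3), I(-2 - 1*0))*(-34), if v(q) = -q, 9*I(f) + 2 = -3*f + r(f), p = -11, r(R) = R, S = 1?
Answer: 2176/9 ≈ 241.78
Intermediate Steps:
I(f) = -2/9 - 2*f/9 (I(f) = -2/9 + (-3*f + f)/9 = -2/9 + (-2*f)/9 = -2/9 - 2*f/9)
W(H, h) = h*(1 - 11*H) (W(H, h) = (-11*H + 1)*h = (1 - 11*H)*h = h*(1 - 11*H))
W(v(-3), I(-2 - 1*0))*(-34) = ((-2/9 - 2*(-2 - 1*0)/9)*(1 - (-11)*(-3)))*(-34) = ((-2/9 - 2*(-2 + 0)/9)*(1 - 11*3))*(-34) = ((-2/9 - 2/9*(-2))*(1 - 33))*(-34) = ((-2/9 + 4/9)*(-32))*(-34) = ((2/9)*(-32))*(-34) = -64/9*(-34) = 2176/9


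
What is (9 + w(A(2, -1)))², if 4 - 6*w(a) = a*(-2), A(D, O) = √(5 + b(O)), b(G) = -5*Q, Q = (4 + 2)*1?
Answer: 272/3 + 290*I/9 ≈ 90.667 + 32.222*I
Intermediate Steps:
Q = 6 (Q = 6*1 = 6)
b(G) = -30 (b(G) = -5*6 = -30)
A(D, O) = 5*I (A(D, O) = √(5 - 30) = √(-25) = 5*I)
w(a) = ⅔ + a/3 (w(a) = ⅔ - a*(-2)/6 = ⅔ - (-1)*a/3 = ⅔ + a/3)
(9 + w(A(2, -1)))² = (9 + (⅔ + (5*I)/3))² = (9 + (⅔ + 5*I/3))² = (29/3 + 5*I/3)²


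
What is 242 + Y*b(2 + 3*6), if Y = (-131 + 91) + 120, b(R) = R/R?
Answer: 322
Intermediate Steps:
b(R) = 1
Y = 80 (Y = -40 + 120 = 80)
242 + Y*b(2 + 3*6) = 242 + 80*1 = 242 + 80 = 322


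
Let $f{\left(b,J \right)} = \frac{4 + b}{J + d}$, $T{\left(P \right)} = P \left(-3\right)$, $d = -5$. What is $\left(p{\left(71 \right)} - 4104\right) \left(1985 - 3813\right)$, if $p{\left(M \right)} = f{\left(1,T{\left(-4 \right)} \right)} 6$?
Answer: $\frac{52459944}{7} \approx 7.4943 \cdot 10^{6}$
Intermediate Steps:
$T{\left(P \right)} = - 3 P$
$f{\left(b,J \right)} = \frac{4 + b}{-5 + J}$ ($f{\left(b,J \right)} = \frac{4 + b}{J - 5} = \frac{4 + b}{-5 + J}$)
$p{\left(M \right)} = \frac{30}{7}$ ($p{\left(M \right)} = \frac{4 + 1}{-5 - -12} \cdot 6 = \frac{1}{-5 + 12} \cdot 5 \cdot 6 = \frac{1}{7} \cdot 5 \cdot 6 = \frac{5}{7} \cdot 6 = \frac{30}{7}$)
$\left(p{\left(71 \right)} - 4104\right) \left(1985 - 3813\right) = \left(\frac{30}{7} - 4104\right) \left(1985 - 3813\right) = \left(- \frac{28698}{7}\right) \left(-1828\right) = \frac{52459944}{7}$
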